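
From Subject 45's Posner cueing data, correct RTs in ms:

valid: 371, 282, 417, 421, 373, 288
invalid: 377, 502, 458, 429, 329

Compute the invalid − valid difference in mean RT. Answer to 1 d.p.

60.3 ms

M(valid) = 2152/6 = 358.667
M(invalid) = 2095/5 = 419.000
Difference = 419.000 − 358.667 = 60.333 ms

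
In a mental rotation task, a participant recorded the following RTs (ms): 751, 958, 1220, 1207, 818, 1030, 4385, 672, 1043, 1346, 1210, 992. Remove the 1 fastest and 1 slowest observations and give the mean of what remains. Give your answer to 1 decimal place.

Sorted: 672, 751, 818, 958, 992, 1030, 1043, 1207, 1210, 1220, 1346, 4385
Drop lowest 1 (672) and highest 1 (4385)
Remaining (n=10): Σ = 10575, mean = 10575/10 = 1057.500

1057.5 ms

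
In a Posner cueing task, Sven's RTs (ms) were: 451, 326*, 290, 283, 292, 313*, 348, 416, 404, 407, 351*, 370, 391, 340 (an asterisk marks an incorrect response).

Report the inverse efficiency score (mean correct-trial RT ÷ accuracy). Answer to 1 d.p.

461.9 ms

Correct trials (n=11): 451, 290, 283, 292, 348, 416, 404, 407, 370, 391, 340
Mean correct RT = 3992/11 = 362.9091 ms
Proportion correct = 11/14
IES = 362.9091 / (11/14) = 461.884 ms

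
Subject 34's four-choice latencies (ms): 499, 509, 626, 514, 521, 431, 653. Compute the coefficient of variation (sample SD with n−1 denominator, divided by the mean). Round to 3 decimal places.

n = 7, Σ = 3753, M = 536.1429
Σ(x−M)² = 35620.857; s = √(35620.857/6) = 77.0507
CV = 77.0507 / 536.1429 = 0.14371

0.144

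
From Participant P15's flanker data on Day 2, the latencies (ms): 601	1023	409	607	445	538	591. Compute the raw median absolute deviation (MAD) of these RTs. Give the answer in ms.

53 ms

Sorted: 409, 445, 538, 591, 601, 607, 1023 → median = 591
|x − 591|: 10, 432, 182, 16, 146, 53, 0
Sorted deviations: 0, 10, 16, 53, 146, 182, 432 → MAD = 53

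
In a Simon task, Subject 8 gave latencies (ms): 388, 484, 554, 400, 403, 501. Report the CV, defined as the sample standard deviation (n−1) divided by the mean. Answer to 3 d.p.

n = 6, Σ = 2730, M = 455.0000
Σ(x−M)² = 22976.000; s = √(22976.000/5) = 67.7879
CV = 67.7879 / 455.0000 = 0.14898

0.149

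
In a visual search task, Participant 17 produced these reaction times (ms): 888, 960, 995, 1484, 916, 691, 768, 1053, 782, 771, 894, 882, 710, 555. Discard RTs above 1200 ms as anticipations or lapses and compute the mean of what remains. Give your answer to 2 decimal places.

Excluded: 1484
Retained (n=13): Σ = 10865
Mean = 10865/13 = 835.7692

835.77 ms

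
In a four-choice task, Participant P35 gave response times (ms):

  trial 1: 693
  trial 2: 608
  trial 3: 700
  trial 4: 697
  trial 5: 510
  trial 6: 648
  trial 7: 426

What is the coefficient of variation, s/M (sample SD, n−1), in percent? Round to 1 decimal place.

n = 7, Σ = 4282, M = 611.7143
Σ(x−M)² = 67841.429; s = √(67841.429/6) = 106.3339
CV = 106.3339 / 611.7143 = 0.17383 = 17.383%

17.4%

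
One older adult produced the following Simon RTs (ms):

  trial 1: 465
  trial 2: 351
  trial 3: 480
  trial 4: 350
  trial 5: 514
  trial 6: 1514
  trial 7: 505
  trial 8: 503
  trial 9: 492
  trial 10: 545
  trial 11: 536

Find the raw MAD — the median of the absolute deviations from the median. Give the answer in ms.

33 ms

Sorted: 350, 351, 465, 480, 492, 503, 505, 514, 536, 545, 1514 → median = 503
|x − 503|: 38, 152, 23, 153, 11, 1011, 2, 0, 11, 42, 33
Sorted deviations: 0, 2, 11, 11, 23, 33, 38, 42, 152, 153, 1011 → MAD = 33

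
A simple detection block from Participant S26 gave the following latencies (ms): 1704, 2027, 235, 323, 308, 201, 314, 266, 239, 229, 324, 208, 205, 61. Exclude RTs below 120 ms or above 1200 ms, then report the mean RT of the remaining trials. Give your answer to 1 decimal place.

Excluded: 61, 1704, 2027
Retained (n=11): Σ = 2852
Mean = 2852/11 = 259.2727

259.3 ms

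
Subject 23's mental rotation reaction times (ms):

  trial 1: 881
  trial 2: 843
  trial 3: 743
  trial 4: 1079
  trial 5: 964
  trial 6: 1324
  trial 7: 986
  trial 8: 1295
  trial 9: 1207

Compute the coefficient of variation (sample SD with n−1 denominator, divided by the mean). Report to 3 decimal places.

n = 9, Σ = 9322, M = 1035.7778
Σ(x−M)² = 335921.556; s = √(335921.556/8) = 204.9151
CV = 204.9151 / 1035.7778 = 0.19784

0.198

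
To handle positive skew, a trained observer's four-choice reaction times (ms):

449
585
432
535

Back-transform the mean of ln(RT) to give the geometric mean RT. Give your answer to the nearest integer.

496 ms

ln(RT): 6.1070, 6.3716, 6.0684, 6.2823
Mean ln(RT) = 24.8293/4 = 6.20733
Geometric mean = exp(6.20733) = 496.38 ms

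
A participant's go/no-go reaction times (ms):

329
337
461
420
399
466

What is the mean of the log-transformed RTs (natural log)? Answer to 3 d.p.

5.987

ln(RT): 5.7961, 5.8201, 6.1334, 6.0403, 5.9890, 6.1442
Σ ln(RT) = 35.9229
Mean = 35.9229/6 = 5.98716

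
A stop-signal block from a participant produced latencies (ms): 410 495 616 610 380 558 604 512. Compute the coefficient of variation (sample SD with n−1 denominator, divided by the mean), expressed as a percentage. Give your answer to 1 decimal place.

17.4%

n = 8, Σ = 4185, M = 523.1250
Σ(x−M)² = 58126.875; s = √(58126.875/7) = 91.1254
CV = 91.1254 / 523.1250 = 0.17419 = 17.419%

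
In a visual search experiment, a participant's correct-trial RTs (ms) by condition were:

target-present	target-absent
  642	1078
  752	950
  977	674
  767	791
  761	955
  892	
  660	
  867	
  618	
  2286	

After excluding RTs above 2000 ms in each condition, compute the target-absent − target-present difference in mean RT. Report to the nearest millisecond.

119 ms

target-present: exclude 2286
M(target-present) = 6936/9 = 770.667
M(target-absent) = 4448/5 = 889.600
Difference = 889.600 − 770.667 = 118.933 ms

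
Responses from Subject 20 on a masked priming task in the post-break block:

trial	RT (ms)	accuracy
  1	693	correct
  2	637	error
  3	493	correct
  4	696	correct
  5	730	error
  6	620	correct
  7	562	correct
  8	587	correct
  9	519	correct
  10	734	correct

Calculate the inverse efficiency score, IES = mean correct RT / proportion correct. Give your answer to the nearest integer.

Correct trials (n=8): 693, 493, 696, 620, 562, 587, 519, 734
Mean correct RT = 4904/8 = 613.0000 ms
Proportion correct = 8/10
IES = 613.0000 / (8/10) = 766.250 ms

766 ms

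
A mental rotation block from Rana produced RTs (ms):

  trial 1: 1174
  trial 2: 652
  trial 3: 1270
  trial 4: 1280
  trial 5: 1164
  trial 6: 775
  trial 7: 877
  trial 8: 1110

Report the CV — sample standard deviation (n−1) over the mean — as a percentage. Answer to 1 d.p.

22.9%

n = 8, Σ = 8302, M = 1037.7500
Σ(x−M)² = 396029.500; s = √(396029.500/7) = 237.8563
CV = 237.8563 / 1037.7500 = 0.22920 = 22.920%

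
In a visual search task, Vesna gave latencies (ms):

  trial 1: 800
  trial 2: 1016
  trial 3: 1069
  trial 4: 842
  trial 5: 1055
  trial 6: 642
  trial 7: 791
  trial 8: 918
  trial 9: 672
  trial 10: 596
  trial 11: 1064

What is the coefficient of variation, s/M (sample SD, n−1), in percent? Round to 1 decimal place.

20.5%

n = 11, Σ = 9465, M = 860.4545
Σ(x−M)² = 312268.727; s = √(312268.727/10) = 176.7113
CV = 176.7113 / 860.4545 = 0.20537 = 20.537%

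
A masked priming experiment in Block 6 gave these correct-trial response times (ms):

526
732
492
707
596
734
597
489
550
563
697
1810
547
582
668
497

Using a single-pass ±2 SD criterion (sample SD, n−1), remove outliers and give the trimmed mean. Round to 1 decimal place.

598.5 ms

n = 16, ΣRT = 10787, M = 674.188
Σ(x−M)² = 1483998.44; s = √(1483998.44/15) = 314.537
Cutoffs: 674.188 ± 2·314.537 → [45.1, 1303.3]
Outside: 1810 → excluded.
Retained (n=15): Σ = 8977, mean = 8977/15 = 598.467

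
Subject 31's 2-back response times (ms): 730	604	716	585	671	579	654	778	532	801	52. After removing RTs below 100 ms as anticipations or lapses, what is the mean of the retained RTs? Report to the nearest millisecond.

Excluded: 52
Retained (n=10): Σ = 6650
Mean = 6650/10 = 665.0000

665 ms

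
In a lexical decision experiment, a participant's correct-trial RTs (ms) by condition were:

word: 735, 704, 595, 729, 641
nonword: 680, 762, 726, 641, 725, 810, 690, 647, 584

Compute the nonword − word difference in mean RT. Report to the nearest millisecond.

M(word) = 3404/5 = 680.800
M(nonword) = 6265/9 = 696.111
Difference = 696.111 − 680.800 = 15.311 ms

15 ms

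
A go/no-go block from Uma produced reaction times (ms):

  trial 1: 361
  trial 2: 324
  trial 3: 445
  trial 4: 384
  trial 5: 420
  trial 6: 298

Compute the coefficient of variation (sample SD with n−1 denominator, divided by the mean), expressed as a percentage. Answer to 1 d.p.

15.1%

n = 6, Σ = 2232, M = 372.0000
Σ(x−M)² = 15678.000; s = √(15678.000/5) = 55.9964
CV = 55.9964 / 372.0000 = 0.15053 = 15.053%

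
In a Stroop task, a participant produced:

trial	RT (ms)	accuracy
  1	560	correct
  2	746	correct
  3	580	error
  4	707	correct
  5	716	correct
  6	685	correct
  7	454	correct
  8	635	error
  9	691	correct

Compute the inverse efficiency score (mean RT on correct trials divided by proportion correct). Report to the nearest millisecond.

837 ms

Correct trials (n=7): 560, 746, 707, 716, 685, 454, 691
Mean correct RT = 4559/7 = 651.2857 ms
Proportion correct = 7/9
IES = 651.2857 / (7/9) = 837.367 ms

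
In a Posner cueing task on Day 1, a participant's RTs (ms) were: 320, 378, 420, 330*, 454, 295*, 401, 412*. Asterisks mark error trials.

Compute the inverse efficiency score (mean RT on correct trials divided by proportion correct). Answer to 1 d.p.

631.4 ms

Correct trials (n=5): 320, 378, 420, 454, 401
Mean correct RT = 1973/5 = 394.6000 ms
Proportion correct = 5/8
IES = 394.6000 / (5/8) = 631.360 ms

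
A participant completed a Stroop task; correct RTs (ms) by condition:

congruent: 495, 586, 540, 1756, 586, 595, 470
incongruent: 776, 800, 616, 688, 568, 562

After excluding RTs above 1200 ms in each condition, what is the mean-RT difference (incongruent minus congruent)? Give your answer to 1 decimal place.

congruent: exclude 1756
M(congruent) = 3272/6 = 545.333
M(incongruent) = 4010/6 = 668.333
Difference = 668.333 − 545.333 = 123.000 ms

123.0 ms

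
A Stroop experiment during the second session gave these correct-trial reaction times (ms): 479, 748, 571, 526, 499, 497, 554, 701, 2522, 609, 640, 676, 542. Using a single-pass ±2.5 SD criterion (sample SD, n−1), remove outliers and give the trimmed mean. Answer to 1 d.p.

586.8 ms

n = 13, ΣRT = 9564, M = 735.692
Σ(x−M)² = 3541532.77; s = √(3541532.77/12) = 543.257
Cutoffs: 735.692 ± 2.5·543.257 → [-622.4, 2093.8]
Outside: 2522 → excluded.
Retained (n=12): Σ = 7042, mean = 7042/12 = 586.833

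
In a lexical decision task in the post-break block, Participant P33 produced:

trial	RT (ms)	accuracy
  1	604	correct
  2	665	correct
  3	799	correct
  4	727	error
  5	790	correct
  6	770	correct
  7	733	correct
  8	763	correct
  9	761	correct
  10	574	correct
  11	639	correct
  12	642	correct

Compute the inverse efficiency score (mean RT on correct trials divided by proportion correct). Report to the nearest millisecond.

768 ms

Correct trials (n=11): 604, 665, 799, 790, 770, 733, 763, 761, 574, 639, 642
Mean correct RT = 7740/11 = 703.6364 ms
Proportion correct = 11/12
IES = 703.6364 / (11/12) = 767.603 ms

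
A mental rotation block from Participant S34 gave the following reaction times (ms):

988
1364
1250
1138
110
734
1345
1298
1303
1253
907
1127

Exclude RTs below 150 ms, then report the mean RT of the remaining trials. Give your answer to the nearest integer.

Excluded: 110
Retained (n=11): Σ = 12707
Mean = 12707/11 = 1155.1818

1155 ms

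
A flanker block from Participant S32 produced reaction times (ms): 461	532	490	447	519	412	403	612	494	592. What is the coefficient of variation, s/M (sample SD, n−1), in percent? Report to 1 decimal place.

n = 10, Σ = 4962, M = 496.2000
Σ(x−M)² = 43867.600; s = √(43867.600/9) = 69.8153
CV = 69.8153 / 496.2000 = 0.14070 = 14.070%

14.1%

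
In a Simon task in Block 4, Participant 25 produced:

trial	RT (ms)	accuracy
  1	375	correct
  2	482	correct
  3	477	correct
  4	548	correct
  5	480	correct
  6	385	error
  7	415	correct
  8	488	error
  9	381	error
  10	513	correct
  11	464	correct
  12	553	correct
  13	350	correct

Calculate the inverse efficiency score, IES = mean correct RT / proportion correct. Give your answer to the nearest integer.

Correct trials (n=10): 375, 482, 477, 548, 480, 415, 513, 464, 553, 350
Mean correct RT = 4657/10 = 465.7000 ms
Proportion correct = 10/13
IES = 465.7000 / (10/13) = 605.410 ms

605 ms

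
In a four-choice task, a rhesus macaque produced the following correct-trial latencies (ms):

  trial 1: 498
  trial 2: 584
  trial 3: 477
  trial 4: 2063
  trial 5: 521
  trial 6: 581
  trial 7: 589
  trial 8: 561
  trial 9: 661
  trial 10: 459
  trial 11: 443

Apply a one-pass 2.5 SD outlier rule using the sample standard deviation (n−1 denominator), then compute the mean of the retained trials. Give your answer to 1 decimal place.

537.4 ms

n = 11, ΣRT = 7437, M = 676.091
Σ(x−M)² = 2158964.91; s = √(2158964.91/10) = 464.647
Cutoffs: 676.091 ± 2.5·464.647 → [-485.5, 1837.7]
Outside: 2063 → excluded.
Retained (n=10): Σ = 5374, mean = 5374/10 = 537.400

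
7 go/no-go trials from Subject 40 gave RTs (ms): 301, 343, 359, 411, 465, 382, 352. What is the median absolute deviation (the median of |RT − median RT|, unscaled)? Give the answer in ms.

Sorted: 301, 343, 352, 359, 382, 411, 465 → median = 359
|x − 359|: 58, 16, 0, 52, 106, 23, 7
Sorted deviations: 0, 7, 16, 23, 52, 58, 106 → MAD = 23

23 ms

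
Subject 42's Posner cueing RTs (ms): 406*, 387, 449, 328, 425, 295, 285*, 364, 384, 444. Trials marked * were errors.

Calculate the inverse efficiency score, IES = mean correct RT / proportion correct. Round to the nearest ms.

Correct trials (n=8): 387, 449, 328, 425, 295, 364, 384, 444
Mean correct RT = 3076/8 = 384.5000 ms
Proportion correct = 8/10
IES = 384.5000 / (8/10) = 480.625 ms

481 ms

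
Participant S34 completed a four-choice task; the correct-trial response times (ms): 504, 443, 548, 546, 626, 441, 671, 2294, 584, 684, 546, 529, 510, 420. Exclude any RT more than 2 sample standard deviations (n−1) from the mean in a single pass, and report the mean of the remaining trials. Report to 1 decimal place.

n = 14, ΣRT = 9346, M = 667.571
Σ(x−M)² = 2931965.43; s = √(2931965.43/13) = 474.906
Cutoffs: 667.571 ± 2·474.906 → [-282.2, 1617.4]
Outside: 2294 → excluded.
Retained (n=13): Σ = 7052, mean = 7052/13 = 542.462

542.5 ms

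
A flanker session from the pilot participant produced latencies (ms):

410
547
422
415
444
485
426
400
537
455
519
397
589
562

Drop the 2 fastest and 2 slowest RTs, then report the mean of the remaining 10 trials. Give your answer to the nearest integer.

466 ms

Sorted: 397, 400, 410, 415, 422, 426, 444, 455, 485, 519, 537, 547, 562, 589
Drop lowest 2 (397, 400) and highest 2 (562, 589)
Remaining (n=10): Σ = 4660, mean = 4660/10 = 466.000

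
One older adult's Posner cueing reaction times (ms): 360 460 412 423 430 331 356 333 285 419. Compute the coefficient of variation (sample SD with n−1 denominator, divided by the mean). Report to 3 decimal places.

n = 10, Σ = 3809, M = 380.9000
Σ(x−M)² = 27896.900; s = √(27896.900/9) = 55.6746
CV = 55.6746 / 380.9000 = 0.14617

0.146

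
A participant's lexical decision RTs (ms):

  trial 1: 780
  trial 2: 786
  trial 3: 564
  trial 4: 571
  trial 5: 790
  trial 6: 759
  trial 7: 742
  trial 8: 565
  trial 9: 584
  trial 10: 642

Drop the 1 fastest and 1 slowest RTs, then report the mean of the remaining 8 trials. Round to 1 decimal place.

Sorted: 564, 565, 571, 584, 642, 742, 759, 780, 786, 790
Drop lowest 1 (564) and highest 1 (790)
Remaining (n=8): Σ = 5429, mean = 5429/8 = 678.625

678.6 ms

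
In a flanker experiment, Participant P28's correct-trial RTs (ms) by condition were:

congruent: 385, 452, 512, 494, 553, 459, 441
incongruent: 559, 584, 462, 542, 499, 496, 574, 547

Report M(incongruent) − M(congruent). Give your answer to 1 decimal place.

62.0 ms

M(congruent) = 3296/7 = 470.857
M(incongruent) = 4263/8 = 532.875
Difference = 532.875 − 470.857 = 62.018 ms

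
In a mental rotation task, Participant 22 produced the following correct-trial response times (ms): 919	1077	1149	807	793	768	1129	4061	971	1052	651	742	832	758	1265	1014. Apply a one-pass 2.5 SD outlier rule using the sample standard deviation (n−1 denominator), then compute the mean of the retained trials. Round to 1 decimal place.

n = 16, ΣRT = 17988, M = 1124.250
Σ(x−M)² = 9657085.00; s = √(9657085.00/15) = 802.375
Cutoffs: 1124.250 ± 2.5·802.375 → [-881.7, 3130.2]
Outside: 4061 → excluded.
Retained (n=15): Σ = 13927, mean = 13927/15 = 928.467

928.5 ms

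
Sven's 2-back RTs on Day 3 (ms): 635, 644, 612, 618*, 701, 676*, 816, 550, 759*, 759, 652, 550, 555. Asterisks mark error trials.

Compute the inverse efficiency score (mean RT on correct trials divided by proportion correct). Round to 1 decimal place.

Correct trials (n=10): 635, 644, 612, 701, 816, 550, 759, 652, 550, 555
Mean correct RT = 6474/10 = 647.4000 ms
Proportion correct = 10/13
IES = 647.4000 / (10/13) = 841.620 ms

841.6 ms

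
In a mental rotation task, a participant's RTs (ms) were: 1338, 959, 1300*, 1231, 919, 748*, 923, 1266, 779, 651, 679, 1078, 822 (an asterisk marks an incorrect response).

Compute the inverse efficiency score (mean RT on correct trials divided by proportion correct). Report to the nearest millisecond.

1144 ms

Correct trials (n=11): 1338, 959, 1231, 919, 923, 1266, 779, 651, 679, 1078, 822
Mean correct RT = 10645/11 = 967.7273 ms
Proportion correct = 11/13
IES = 967.7273 / (11/13) = 1143.678 ms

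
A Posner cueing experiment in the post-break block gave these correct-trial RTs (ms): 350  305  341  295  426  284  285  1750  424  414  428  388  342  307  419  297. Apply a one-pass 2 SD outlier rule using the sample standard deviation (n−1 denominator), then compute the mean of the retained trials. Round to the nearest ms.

n = 16, ΣRT = 7055, M = 440.938
Σ(x−M)² = 1873756.94; s = √(1873756.94/15) = 353.436
Cutoffs: 440.938 ± 2·353.436 → [-265.9, 1147.8]
Outside: 1750 → excluded.
Retained (n=15): Σ = 5305, mean = 5305/15 = 353.667

354 ms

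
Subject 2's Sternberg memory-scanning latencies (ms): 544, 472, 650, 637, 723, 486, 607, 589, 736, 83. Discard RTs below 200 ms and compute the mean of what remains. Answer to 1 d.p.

Excluded: 83
Retained (n=9): Σ = 5444
Mean = 5444/9 = 604.8889

604.9 ms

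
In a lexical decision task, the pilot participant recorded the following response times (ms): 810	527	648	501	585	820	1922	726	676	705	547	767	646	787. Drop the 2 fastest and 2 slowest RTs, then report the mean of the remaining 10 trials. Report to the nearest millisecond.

Sorted: 501, 527, 547, 585, 646, 648, 676, 705, 726, 767, 787, 810, 820, 1922
Drop lowest 2 (501, 527) and highest 2 (820, 1922)
Remaining (n=10): Σ = 6897, mean = 6897/10 = 689.700

690 ms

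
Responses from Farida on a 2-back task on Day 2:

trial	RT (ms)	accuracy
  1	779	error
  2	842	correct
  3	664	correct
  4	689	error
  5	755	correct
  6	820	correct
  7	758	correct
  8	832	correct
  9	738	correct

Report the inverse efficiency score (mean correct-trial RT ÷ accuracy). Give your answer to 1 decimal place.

Correct trials (n=7): 842, 664, 755, 820, 758, 832, 738
Mean correct RT = 5409/7 = 772.7143 ms
Proportion correct = 7/9
IES = 772.7143 / (7/9) = 993.490 ms

993.5 ms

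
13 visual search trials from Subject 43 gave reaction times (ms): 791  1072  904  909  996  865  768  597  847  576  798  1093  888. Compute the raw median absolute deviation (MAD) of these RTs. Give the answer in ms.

74 ms

Sorted: 576, 597, 768, 791, 798, 847, 865, 888, 904, 909, 996, 1072, 1093 → median = 865
|x − 865|: 74, 207, 39, 44, 131, 0, 97, 268, 18, 289, 67, 228, 23
Sorted deviations: 0, 18, 23, 39, 44, 67, 74, 97, 131, 207, 228, 268, 289 → MAD = 74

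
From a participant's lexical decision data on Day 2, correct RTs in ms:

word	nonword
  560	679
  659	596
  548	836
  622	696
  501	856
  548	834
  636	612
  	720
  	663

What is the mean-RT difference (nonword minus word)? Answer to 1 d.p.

139.3 ms

M(word) = 4074/7 = 582.000
M(nonword) = 6492/9 = 721.333
Difference = 721.333 − 582.000 = 139.333 ms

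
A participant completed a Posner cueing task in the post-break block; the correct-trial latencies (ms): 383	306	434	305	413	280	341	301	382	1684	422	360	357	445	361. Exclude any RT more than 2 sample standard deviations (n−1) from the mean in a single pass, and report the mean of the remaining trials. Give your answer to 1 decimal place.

n = 15, ΣRT = 6774, M = 451.600
Σ(x−M)² = 1663677.60; s = √(1663677.60/14) = 344.723
Cutoffs: 451.600 ± 2·344.723 → [-237.8, 1141.0]
Outside: 1684 → excluded.
Retained (n=14): Σ = 5090, mean = 5090/14 = 363.571

363.6 ms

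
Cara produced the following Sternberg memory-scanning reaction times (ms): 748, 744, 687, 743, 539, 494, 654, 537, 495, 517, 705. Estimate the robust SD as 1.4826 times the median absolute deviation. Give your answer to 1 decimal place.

Sorted: 494, 495, 517, 537, 539, 654, 687, 705, 743, 744, 748 → median = 654
|x − 654| sorted: 0, 33, 51, 89, 90, 94, 115, 117, 137, 159, 160 → MAD = 94
Robust SD ≈ 1.4826 × 94 = 139.364

139.4 ms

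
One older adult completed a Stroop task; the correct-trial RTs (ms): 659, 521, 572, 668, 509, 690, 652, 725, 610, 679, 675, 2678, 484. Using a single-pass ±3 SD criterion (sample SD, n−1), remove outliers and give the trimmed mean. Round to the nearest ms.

620 ms

n = 13, ΣRT = 10122, M = 778.615
Σ(x−M)² = 3978601.08; s = √(3978601.08/12) = 575.804
Cutoffs: 778.615 ± 3·575.804 → [-948.8, 2506.0]
Outside: 2678 → excluded.
Retained (n=12): Σ = 7444, mean = 7444/12 = 620.333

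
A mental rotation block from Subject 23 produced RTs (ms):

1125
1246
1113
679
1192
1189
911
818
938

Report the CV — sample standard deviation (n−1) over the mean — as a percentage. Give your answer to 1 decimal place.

n = 9, Σ = 9211, M = 1023.4444
Σ(x−M)² = 304478.222; s = √(304478.222/8) = 195.0892
CV = 195.0892 / 1023.4444 = 0.19062 = 19.062%

19.1%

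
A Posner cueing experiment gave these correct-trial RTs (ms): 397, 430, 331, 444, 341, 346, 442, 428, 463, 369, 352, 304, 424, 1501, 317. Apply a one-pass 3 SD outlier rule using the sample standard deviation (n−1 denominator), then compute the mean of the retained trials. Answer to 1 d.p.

n = 15, ΣRT = 6889, M = 459.267
Σ(x−M)² = 1199978.93; s = √(1199978.93/14) = 292.767
Cutoffs: 459.267 ± 3·292.767 → [-419.0, 1337.6]
Outside: 1501 → excluded.
Retained (n=14): Σ = 5388, mean = 5388/14 = 384.857

384.9 ms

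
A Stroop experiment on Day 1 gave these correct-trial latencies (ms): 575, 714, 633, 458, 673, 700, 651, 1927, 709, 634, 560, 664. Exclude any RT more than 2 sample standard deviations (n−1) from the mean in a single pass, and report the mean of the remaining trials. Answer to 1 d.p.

n = 12, ΣRT = 8898, M = 741.500
Σ(x−M)² = 1592199.00; s = √(1592199.00/11) = 380.454
Cutoffs: 741.500 ± 2·380.454 → [-19.4, 1502.4]
Outside: 1927 → excluded.
Retained (n=11): Σ = 6971, mean = 6971/11 = 633.727

633.7 ms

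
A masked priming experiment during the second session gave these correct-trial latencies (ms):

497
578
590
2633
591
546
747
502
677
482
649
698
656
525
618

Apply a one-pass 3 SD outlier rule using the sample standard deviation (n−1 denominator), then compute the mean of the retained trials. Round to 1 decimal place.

596.9 ms

n = 15, ΣRT = 10989, M = 732.600
Σ(x−M)² = 3955693.60; s = √(3955693.60/14) = 531.554
Cutoffs: 732.600 ± 3·531.554 → [-862.1, 2327.3]
Outside: 2633 → excluded.
Retained (n=14): Σ = 8356, mean = 8356/14 = 596.857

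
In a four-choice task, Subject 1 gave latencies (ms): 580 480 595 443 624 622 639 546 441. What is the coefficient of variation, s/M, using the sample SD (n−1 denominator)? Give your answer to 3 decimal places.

n = 9, Σ = 4970, M = 552.2222
Σ(x−M)² = 49707.556; s = √(49707.556/8) = 78.8254
CV = 78.8254 / 552.2222 = 0.14274

0.143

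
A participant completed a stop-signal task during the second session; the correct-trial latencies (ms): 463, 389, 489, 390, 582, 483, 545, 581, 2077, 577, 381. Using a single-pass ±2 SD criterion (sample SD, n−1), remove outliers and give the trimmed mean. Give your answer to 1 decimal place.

488.0 ms

n = 11, ΣRT = 6957, M = 632.455
Σ(x−M)² = 2355542.73; s = √(2355542.73/10) = 485.339
Cutoffs: 632.455 ± 2·485.339 → [-338.2, 1603.1]
Outside: 2077 → excluded.
Retained (n=10): Σ = 4880, mean = 4880/10 = 488.000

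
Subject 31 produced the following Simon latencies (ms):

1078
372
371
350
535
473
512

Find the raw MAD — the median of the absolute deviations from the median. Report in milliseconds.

101 ms

Sorted: 350, 371, 372, 473, 512, 535, 1078 → median = 473
|x − 473|: 605, 101, 102, 123, 62, 0, 39
Sorted deviations: 0, 39, 62, 101, 102, 123, 605 → MAD = 101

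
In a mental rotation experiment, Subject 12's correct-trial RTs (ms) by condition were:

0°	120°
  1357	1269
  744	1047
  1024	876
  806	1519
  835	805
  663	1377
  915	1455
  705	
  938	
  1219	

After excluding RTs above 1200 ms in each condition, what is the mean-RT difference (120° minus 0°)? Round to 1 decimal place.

80.6 ms

0°: exclude 1357, 1219
120°: exclude 1269, 1519, 1377, 1455
M(0°) = 6630/8 = 828.750
M(120°) = 2728/3 = 909.333
Difference = 909.333 − 828.750 = 80.583 ms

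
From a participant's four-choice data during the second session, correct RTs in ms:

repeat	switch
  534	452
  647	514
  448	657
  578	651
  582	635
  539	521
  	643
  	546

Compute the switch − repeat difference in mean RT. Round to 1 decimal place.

22.7 ms

M(repeat) = 3328/6 = 554.667
M(switch) = 4619/8 = 577.375
Difference = 577.375 − 554.667 = 22.708 ms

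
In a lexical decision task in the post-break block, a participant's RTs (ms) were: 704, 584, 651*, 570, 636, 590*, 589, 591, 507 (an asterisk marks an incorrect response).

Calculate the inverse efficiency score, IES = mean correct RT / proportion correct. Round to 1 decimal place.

Correct trials (n=7): 704, 584, 570, 636, 589, 591, 507
Mean correct RT = 4181/7 = 597.2857 ms
Proportion correct = 7/9
IES = 597.2857 / (7/9) = 767.939 ms

767.9 ms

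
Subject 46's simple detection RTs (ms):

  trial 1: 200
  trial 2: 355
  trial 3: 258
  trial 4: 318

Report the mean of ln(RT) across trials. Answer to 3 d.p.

5.621

ln(RT): 5.2983, 5.8721, 5.5530, 5.7621
Σ ln(RT) = 22.4854
Mean = 22.4854/4 = 5.62136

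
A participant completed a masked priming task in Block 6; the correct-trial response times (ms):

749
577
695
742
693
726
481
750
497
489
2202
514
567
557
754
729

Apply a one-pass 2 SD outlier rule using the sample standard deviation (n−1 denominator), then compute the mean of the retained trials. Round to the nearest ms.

635 ms

n = 16, ΣRT = 11722, M = 732.625
Σ(x−M)² = 2471699.75; s = √(2471699.75/15) = 405.931
Cutoffs: 732.625 ± 2·405.931 → [-79.2, 1544.5]
Outside: 2202 → excluded.
Retained (n=15): Σ = 9520, mean = 9520/15 = 634.667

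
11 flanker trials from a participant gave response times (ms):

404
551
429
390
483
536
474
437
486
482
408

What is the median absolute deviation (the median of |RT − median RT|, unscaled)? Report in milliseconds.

Sorted: 390, 404, 408, 429, 437, 474, 482, 483, 486, 536, 551 → median = 474
|x − 474|: 70, 77, 45, 84, 9, 62, 0, 37, 12, 8, 66
Sorted deviations: 0, 8, 9, 12, 37, 45, 62, 66, 70, 77, 84 → MAD = 45

45 ms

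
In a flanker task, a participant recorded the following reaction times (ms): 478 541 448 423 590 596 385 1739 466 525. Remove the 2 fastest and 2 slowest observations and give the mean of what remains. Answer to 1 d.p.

Sorted: 385, 423, 448, 466, 478, 525, 541, 590, 596, 1739
Drop lowest 2 (385, 423) and highest 2 (596, 1739)
Remaining (n=6): Σ = 3048, mean = 3048/6 = 508.000

508.0 ms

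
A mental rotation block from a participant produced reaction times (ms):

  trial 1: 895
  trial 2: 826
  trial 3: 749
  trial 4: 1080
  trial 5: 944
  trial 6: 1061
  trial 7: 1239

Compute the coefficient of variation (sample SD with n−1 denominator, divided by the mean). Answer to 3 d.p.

n = 7, Σ = 6794, M = 970.5714
Σ(x−M)² = 168617.714; s = √(168617.714/6) = 167.6394
CV = 167.6394 / 970.5714 = 0.17272

0.173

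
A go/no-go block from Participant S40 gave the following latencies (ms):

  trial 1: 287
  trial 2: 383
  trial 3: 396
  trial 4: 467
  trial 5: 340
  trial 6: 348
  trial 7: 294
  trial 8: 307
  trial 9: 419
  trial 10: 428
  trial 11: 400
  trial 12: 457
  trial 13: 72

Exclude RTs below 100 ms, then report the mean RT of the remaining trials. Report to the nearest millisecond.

Excluded: 72
Retained (n=12): Σ = 4526
Mean = 4526/12 = 377.1667

377 ms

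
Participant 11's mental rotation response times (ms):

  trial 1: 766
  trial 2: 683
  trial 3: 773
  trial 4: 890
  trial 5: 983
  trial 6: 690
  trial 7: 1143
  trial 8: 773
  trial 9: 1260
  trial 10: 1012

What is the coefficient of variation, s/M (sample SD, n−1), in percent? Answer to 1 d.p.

22.0%

n = 10, Σ = 8973, M = 897.3000
Σ(x−M)² = 349512.100; s = √(349512.100/9) = 197.0652
CV = 197.0652 / 897.3000 = 0.21962 = 21.962%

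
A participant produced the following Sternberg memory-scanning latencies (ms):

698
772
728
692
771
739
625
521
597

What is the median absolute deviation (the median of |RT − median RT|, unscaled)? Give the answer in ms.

Sorted: 521, 597, 625, 692, 698, 728, 739, 771, 772 → median = 698
|x − 698|: 0, 74, 30, 6, 73, 41, 73, 177, 101
Sorted deviations: 0, 6, 30, 41, 73, 73, 74, 101, 177 → MAD = 73

73 ms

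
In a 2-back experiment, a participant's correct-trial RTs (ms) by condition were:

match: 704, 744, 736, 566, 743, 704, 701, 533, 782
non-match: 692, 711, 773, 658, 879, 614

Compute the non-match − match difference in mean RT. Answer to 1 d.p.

M(match) = 6213/9 = 690.333
M(non-match) = 4327/6 = 721.167
Difference = 721.167 − 690.333 = 30.833 ms

30.8 ms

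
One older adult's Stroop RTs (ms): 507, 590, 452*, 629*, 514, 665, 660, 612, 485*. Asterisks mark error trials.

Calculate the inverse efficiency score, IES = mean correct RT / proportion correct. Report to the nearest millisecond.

887 ms

Correct trials (n=6): 507, 590, 514, 665, 660, 612
Mean correct RT = 3548/6 = 591.3333 ms
Proportion correct = 6/9
IES = 591.3333 / (6/9) = 887.000 ms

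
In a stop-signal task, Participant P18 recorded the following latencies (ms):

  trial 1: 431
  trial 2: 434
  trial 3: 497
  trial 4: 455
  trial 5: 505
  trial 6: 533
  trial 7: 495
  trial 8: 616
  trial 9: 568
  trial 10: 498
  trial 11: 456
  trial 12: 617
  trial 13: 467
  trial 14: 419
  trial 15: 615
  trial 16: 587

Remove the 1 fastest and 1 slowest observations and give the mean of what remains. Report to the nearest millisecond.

511 ms

Sorted: 419, 431, 434, 455, 456, 467, 495, 497, 498, 505, 533, 568, 587, 615, 616, 617
Drop lowest 1 (419) and highest 1 (617)
Remaining (n=14): Σ = 7157, mean = 7157/14 = 511.214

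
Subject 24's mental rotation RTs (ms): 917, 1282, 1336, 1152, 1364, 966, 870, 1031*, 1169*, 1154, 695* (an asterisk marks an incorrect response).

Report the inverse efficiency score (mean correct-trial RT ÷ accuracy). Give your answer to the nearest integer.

1554 ms

Correct trials (n=8): 917, 1282, 1336, 1152, 1364, 966, 870, 1154
Mean correct RT = 9041/8 = 1130.1250 ms
Proportion correct = 8/11
IES = 1130.1250 / (8/11) = 1553.922 ms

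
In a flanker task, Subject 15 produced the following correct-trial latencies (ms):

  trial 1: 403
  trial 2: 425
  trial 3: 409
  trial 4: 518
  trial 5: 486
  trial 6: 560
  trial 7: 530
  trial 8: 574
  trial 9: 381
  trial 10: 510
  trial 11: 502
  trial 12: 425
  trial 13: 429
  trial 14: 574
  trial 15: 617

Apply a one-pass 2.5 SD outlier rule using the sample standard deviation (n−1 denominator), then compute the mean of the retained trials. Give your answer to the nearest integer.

490 ms

n = 15, ΣRT = 7343, M = 489.533
Σ(x−M)² = 76263.73; s = √(76263.73/14) = 73.807
Cutoffs: 489.533 ± 2.5·73.807 → [305.0, 674.0]
No RTs fall outside the cutoffs; all 15 retained. Mean = 7343/15 = 489.533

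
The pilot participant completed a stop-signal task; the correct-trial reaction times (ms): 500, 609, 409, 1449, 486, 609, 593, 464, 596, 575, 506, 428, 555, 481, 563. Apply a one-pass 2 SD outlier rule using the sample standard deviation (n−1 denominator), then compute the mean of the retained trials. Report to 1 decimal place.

526.7 ms

n = 15, ΣRT = 8823, M = 588.200
Σ(x−M)² = 853512.40; s = √(853512.40/14) = 246.911
Cutoffs: 588.200 ± 2·246.911 → [94.4, 1082.0]
Outside: 1449 → excluded.
Retained (n=14): Σ = 7374, mean = 7374/14 = 526.714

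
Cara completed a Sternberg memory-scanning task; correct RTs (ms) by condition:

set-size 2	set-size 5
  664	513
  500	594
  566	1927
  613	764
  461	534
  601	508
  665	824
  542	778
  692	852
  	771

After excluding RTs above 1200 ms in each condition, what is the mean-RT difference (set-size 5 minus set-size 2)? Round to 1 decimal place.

92.7 ms

set-size 5: exclude 1927
M(set-size 2) = 5304/9 = 589.333
M(set-size 5) = 6138/9 = 682.000
Difference = 682.000 − 589.333 = 92.667 ms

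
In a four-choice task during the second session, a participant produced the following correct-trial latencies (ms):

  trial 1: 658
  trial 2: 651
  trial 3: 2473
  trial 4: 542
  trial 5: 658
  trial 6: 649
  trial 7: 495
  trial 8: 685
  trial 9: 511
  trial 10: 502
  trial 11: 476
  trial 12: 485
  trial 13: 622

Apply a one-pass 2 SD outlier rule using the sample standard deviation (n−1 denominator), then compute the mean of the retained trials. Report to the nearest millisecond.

578 ms

n = 13, ΣRT = 9407, M = 723.615
Σ(x−M)² = 3389433.08; s = √(3389433.08/12) = 531.463
Cutoffs: 723.615 ± 2·531.463 → [-339.3, 1786.5]
Outside: 2473 → excluded.
Retained (n=12): Σ = 6934, mean = 6934/12 = 577.833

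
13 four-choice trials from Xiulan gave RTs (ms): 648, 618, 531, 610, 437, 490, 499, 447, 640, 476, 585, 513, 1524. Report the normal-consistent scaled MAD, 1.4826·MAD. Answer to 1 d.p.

Sorted: 437, 447, 476, 490, 499, 513, 531, 585, 610, 618, 640, 648, 1524 → median = 531
|x − 531| sorted: 0, 18, 32, 41, 54, 55, 79, 84, 87, 94, 109, 117, 993 → MAD = 79
Robust SD ≈ 1.4826 × 79 = 117.125

117.1 ms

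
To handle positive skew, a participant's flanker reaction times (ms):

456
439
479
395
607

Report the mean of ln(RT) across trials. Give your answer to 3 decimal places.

ln(RT): 6.1225, 6.0845, 6.1717, 5.9789, 6.4085
Σ ln(RT) = 30.7661
Mean = 30.7661/5 = 6.15322

6.153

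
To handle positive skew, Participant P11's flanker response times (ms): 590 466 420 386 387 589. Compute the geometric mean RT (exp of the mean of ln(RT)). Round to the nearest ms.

465 ms

ln(RT): 6.3801, 6.1442, 6.0403, 5.9558, 5.9584, 6.3784
Mean ln(RT) = 36.8573/6 = 6.14288
Geometric mean = exp(6.14288) = 465.39 ms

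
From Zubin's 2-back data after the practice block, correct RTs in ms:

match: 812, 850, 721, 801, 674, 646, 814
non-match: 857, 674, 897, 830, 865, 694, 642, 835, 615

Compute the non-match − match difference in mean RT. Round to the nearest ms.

M(match) = 5318/7 = 759.714
M(non-match) = 6909/9 = 767.667
Difference = 767.667 − 759.714 = 7.952 ms

8 ms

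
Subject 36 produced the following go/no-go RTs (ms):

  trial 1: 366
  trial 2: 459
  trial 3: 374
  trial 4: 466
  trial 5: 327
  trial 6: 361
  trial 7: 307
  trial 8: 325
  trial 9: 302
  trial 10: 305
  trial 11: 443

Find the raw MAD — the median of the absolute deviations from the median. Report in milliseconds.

54 ms

Sorted: 302, 305, 307, 325, 327, 361, 366, 374, 443, 459, 466 → median = 361
|x − 361|: 5, 98, 13, 105, 34, 0, 54, 36, 59, 56, 82
Sorted deviations: 0, 5, 13, 34, 36, 54, 56, 59, 82, 98, 105 → MAD = 54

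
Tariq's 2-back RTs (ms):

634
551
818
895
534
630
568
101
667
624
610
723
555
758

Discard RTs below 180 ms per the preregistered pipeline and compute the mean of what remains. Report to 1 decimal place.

659.0 ms

Excluded: 101
Retained (n=13): Σ = 8567
Mean = 8567/13 = 659.0000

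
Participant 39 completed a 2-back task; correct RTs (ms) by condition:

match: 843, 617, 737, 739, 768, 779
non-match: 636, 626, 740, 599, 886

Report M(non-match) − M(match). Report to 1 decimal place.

-49.8 ms

M(match) = 4483/6 = 747.167
M(non-match) = 3487/5 = 697.400
Difference = 697.400 − 747.167 = -49.767 ms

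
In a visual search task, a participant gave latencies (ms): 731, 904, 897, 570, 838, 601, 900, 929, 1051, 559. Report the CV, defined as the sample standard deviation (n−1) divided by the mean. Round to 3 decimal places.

n = 10, Σ = 7980, M = 798.0000
Σ(x−M)² = 266614.000; s = √(266614.000/9) = 172.1156
CV = 172.1156 / 798.0000 = 0.21568

0.216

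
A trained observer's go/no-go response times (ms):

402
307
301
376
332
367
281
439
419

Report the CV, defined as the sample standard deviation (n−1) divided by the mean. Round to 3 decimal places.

n = 9, Σ = 3224, M = 358.2222
Σ(x−M)² = 25077.556; s = √(25077.556/8) = 55.9883
CV = 55.9883 / 358.2222 = 0.15629

0.156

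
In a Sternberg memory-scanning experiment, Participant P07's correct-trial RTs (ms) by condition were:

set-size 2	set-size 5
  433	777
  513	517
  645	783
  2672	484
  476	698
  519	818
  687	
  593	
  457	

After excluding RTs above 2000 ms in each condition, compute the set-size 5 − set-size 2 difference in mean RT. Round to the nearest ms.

139 ms

set-size 2: exclude 2672
M(set-size 2) = 4323/8 = 540.375
M(set-size 5) = 4077/6 = 679.500
Difference = 679.500 − 540.375 = 139.125 ms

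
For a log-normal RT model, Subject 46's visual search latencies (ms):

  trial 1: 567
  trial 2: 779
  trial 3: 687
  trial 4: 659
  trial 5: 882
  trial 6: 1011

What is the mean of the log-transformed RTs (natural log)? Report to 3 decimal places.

ln(RT): 6.3404, 6.6580, 6.5323, 6.4907, 6.7822, 6.9187
Σ ln(RT) = 39.7223
Mean = 39.7223/6 = 6.62039

6.620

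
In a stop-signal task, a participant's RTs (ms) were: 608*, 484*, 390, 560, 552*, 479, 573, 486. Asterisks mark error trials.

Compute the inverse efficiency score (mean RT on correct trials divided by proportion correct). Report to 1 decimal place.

Correct trials (n=5): 390, 560, 479, 573, 486
Mean correct RT = 2488/5 = 497.6000 ms
Proportion correct = 5/8
IES = 497.6000 / (5/8) = 796.160 ms

796.2 ms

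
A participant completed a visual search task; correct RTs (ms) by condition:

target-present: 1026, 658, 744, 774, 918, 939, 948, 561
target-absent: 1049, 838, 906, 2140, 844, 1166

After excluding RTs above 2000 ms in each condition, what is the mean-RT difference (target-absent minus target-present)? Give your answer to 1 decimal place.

target-absent: exclude 2140
M(target-present) = 6568/8 = 821.000
M(target-absent) = 4803/5 = 960.600
Difference = 960.600 − 821.000 = 139.600 ms

139.6 ms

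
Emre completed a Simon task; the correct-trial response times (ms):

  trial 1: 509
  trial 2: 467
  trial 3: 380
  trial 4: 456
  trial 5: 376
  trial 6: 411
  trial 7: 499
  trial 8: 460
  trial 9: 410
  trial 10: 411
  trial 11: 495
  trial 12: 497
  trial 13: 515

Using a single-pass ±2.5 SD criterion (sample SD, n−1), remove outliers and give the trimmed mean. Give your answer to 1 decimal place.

452.8 ms

n = 13, ΣRT = 5886, M = 452.769
Σ(x−M)² = 29684.31; s = √(29684.31/12) = 49.736
Cutoffs: 452.769 ± 2.5·49.736 → [328.4, 577.1]
No RTs fall outside the cutoffs; all 13 retained. Mean = 5886/13 = 452.769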